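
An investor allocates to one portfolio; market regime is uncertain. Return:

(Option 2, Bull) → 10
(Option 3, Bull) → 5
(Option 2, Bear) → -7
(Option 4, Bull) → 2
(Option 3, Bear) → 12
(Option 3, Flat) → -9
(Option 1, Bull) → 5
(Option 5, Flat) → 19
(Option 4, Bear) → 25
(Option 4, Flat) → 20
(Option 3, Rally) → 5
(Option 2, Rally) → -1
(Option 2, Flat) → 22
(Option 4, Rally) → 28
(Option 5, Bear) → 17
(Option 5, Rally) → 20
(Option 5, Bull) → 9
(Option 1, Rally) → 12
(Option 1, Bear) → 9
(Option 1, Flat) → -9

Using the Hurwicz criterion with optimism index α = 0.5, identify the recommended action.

Option 1: 0.5·12 + 0.5·(-9) = 1.5
Option 2: 0.5·22 + 0.5·(-7) = 7.5
Option 3: 0.5·12 + 0.5·(-9) = 1.5
Option 4: 0.5·28 + 0.5·2 = 15
Option 5: 0.5·20 + 0.5·9 = 14.5
Highest Hurwicz score = 15 → Option 4.

Option 4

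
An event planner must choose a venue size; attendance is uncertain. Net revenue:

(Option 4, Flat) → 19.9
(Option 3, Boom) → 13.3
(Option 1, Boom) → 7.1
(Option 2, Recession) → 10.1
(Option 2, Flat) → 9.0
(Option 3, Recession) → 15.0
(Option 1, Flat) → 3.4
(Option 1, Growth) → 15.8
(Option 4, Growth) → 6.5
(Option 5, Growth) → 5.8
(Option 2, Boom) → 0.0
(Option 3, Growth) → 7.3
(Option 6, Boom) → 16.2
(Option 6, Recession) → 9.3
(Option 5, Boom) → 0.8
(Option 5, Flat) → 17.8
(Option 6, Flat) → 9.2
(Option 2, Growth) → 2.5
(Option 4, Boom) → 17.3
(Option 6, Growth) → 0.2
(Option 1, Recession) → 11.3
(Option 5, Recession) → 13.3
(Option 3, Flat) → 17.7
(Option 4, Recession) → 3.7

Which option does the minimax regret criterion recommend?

Option 3

Column bests: Recession=15.0, Flat=19.9, Growth=15.8, Boom=17.3.
Option 1 regrets: 3.7, 16.5, 0.0, 10.2 → max 16.5
Option 2 regrets: 4.9, 10.9, 13.3, 17.3 → max 17.3
Option 3 regrets: 0.0, 2.2, 8.5, 4.0 → max 8.5
Option 4 regrets: 11.3, 0.0, 9.3, 0.0 → max 11.3
Option 5 regrets: 1.7, 2.1, 10.0, 16.5 → max 16.5
Option 6 regrets: 5.7, 10.7, 15.6, 1.1 → max 15.6
Smallest max regret = 8.5 → Option 3.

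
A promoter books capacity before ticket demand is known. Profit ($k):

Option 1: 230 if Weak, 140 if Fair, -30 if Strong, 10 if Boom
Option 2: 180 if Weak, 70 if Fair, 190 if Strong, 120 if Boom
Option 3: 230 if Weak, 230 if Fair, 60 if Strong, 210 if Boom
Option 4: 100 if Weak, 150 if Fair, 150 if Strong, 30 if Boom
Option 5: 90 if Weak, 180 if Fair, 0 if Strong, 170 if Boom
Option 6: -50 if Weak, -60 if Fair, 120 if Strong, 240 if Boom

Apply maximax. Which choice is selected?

Row maxima: Option 1=230, Option 2=190, Option 3=230, Option 4=150, Option 5=180, Option 6=240
Best best-case = 240 → Option 6.

Option 6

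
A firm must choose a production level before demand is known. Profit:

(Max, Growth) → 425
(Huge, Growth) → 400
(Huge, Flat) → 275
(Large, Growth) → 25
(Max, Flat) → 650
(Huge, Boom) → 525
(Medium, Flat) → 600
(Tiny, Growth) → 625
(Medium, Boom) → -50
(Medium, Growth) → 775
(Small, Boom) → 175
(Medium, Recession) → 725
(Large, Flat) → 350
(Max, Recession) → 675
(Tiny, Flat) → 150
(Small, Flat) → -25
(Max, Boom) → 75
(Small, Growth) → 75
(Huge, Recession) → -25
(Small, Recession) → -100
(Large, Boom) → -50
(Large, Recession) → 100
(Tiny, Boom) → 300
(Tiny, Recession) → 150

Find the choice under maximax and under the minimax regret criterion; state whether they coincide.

Row maxima: Tiny=625, Small=175, Medium=775, Large=350, Huge=525, Max=675
Best best-case = 775 → Medium.
Column bests: Recession=725, Flat=650, Growth=775, Boom=525.
Tiny regrets: 575, 500, 150, 225 → max 575
Small regrets: 825, 675, 700, 350 → max 825
Medium regrets: 0, 50, 0, 575 → max 575
Large regrets: 625, 300, 750, 575 → max 750
Huge regrets: 750, 375, 375, 0 → max 750
Max regrets: 50, 0, 350, 450 → max 450
Smallest max regret = 450 → Max.

maximax → Medium; minimax regret → Max (disagree)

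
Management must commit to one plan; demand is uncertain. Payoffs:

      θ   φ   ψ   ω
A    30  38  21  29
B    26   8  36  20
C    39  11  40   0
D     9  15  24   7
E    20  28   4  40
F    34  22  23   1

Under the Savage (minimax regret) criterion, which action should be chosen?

Column bests: θ=39, φ=38, ψ=40, ω=40.
A regrets: 9, 0, 19, 11 → max 19
B regrets: 13, 30, 4, 20 → max 30
C regrets: 0, 27, 0, 40 → max 40
D regrets: 30, 23, 16, 33 → max 33
E regrets: 19, 10, 36, 0 → max 36
F regrets: 5, 16, 17, 39 → max 39
Smallest max regret = 19 → A.

A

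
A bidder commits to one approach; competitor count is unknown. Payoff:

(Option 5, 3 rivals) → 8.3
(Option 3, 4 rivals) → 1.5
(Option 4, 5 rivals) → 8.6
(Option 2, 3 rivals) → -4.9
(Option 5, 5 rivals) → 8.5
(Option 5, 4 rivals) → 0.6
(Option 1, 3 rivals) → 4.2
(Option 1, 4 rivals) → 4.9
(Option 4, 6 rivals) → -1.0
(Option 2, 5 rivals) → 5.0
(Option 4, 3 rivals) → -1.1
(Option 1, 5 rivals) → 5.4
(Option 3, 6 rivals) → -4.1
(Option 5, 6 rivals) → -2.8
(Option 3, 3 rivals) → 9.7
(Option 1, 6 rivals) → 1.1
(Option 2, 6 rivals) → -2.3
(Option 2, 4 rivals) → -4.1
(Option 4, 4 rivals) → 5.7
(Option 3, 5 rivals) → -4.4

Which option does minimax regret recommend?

Column bests: 3 rivals=9.7, 4 rivals=5.7, 5 rivals=8.6, 6 rivals=1.1.
Option 1 regrets: 5.5, 0.8, 3.2, 0.0 → max 5.5
Option 2 regrets: 14.6, 9.8, 3.6, 3.4 → max 14.6
Option 3 regrets: 0.0, 4.2, 13.0, 5.2 → max 13.0
Option 4 regrets: 10.8, 0.0, 0.0, 2.1 → max 10.8
Option 5 regrets: 1.4, 5.1, 0.1, 3.9 → max 5.1
Smallest max regret = 5.1 → Option 5.

Option 5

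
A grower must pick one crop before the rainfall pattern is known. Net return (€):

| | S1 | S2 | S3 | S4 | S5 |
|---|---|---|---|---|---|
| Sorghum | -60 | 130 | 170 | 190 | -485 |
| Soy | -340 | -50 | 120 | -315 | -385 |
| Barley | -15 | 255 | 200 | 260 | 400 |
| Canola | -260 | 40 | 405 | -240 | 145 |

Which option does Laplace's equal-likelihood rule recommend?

Row averages: Sorghum=-11, Soy=-194, Barley=220, Canola=18
Highest average = 220 → Barley.

Barley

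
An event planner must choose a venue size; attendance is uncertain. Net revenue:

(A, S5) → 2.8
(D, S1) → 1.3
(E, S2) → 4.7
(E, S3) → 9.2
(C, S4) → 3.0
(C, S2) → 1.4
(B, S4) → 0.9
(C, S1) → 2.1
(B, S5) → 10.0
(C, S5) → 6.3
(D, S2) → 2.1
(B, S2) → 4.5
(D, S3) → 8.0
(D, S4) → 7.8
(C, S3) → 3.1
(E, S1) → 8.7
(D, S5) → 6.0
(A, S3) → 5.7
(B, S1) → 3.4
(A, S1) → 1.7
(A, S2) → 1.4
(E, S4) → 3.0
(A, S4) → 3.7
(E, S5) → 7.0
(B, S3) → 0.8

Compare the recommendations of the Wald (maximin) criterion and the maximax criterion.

Row minima: A=1.4, B=0.8, C=1.4, D=1.3, E=3.0
Best worst-case = 3.0 → E.
Row maxima: A=5.7, B=10.0, C=6.3, D=8.0, E=9.2
Best best-case = 10.0 → B.

maximin → E; maximax → B (disagree)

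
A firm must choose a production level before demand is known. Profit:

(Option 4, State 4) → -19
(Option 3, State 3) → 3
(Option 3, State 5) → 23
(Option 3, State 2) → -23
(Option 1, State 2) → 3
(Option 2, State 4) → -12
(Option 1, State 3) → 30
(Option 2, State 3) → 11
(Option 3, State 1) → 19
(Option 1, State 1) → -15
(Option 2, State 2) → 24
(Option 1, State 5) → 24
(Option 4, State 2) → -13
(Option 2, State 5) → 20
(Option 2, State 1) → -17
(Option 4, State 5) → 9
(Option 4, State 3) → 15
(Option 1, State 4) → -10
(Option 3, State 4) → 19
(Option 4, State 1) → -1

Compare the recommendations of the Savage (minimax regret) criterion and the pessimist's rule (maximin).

Column bests: State 1=19, State 2=24, State 3=30, State 4=19, State 5=24.
Option 1 regrets: 34, 21, 0, 29, 0 → max 34
Option 2 regrets: 36, 0, 19, 31, 4 → max 36
Option 3 regrets: 0, 47, 27, 0, 1 → max 47
Option 4 regrets: 20, 37, 15, 38, 15 → max 38
Smallest max regret = 34 → Option 1.
Row minima: Option 1=-15, Option 2=-17, Option 3=-23, Option 4=-19
Best worst-case = -15 → Option 1.

minimax regret → Option 1; maximin → Option 1 (agree)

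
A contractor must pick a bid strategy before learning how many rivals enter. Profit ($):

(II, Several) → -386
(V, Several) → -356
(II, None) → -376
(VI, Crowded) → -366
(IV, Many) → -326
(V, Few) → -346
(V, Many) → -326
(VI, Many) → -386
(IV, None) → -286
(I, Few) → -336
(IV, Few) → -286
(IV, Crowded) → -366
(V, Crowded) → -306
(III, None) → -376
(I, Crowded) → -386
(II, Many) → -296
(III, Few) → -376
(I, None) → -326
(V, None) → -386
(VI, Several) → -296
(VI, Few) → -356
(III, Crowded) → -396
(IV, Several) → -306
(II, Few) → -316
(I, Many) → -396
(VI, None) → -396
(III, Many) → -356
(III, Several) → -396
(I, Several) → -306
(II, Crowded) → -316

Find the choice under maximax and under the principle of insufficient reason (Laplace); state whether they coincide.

Row maxima: I=-306, II=-296, III=-356, IV=-286, V=-306, VI=-296
Best best-case = -286 → IV.
Row averages: I=-350, II=-338, III=-380, IV=-314, V=-344, VI=-360
Highest average = -314 → IV.

maximax → IV; laplace → IV (agree)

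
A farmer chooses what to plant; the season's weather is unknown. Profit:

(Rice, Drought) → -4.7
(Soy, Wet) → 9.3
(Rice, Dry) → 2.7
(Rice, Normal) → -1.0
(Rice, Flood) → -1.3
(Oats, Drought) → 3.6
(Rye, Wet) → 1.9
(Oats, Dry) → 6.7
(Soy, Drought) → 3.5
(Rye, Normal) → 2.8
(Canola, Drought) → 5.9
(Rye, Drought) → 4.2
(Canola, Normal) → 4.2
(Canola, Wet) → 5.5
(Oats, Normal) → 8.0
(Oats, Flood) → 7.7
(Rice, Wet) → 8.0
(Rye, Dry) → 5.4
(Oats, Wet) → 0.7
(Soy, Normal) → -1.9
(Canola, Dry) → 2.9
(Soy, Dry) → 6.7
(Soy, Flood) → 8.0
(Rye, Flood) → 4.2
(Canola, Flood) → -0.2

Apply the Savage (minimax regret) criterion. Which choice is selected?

Column bests: Drought=5.9, Dry=6.7, Normal=8.0, Wet=9.3, Flood=8.0.
Soy regrets: 2.4, 0.0, 9.9, 0.0, 0.0 → max 9.9
Canola regrets: 0.0, 3.8, 3.8, 3.8, 8.2 → max 8.2
Oats regrets: 2.3, 0.0, 0.0, 8.6, 0.3 → max 8.6
Rice regrets: 10.6, 4.0, 9.0, 1.3, 9.3 → max 10.6
Rye regrets: 1.7, 1.3, 5.2, 7.4, 3.8 → max 7.4
Smallest max regret = 7.4 → Rye.

Rye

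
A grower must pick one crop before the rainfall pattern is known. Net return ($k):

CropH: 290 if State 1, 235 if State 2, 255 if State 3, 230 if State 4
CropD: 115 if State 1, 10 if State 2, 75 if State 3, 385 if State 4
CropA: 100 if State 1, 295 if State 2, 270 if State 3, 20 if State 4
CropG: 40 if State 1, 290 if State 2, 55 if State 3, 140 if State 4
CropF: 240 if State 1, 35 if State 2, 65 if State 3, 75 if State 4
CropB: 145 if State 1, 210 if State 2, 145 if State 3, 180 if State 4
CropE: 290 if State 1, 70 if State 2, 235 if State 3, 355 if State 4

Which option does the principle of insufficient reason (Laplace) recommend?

Row averages: CropH=252.5, CropD=146.25, CropA=171.25, CropG=131.25, CropF=103.75, CropB=170, CropE=237.5
Highest average = 252.5 → CropH.

CropH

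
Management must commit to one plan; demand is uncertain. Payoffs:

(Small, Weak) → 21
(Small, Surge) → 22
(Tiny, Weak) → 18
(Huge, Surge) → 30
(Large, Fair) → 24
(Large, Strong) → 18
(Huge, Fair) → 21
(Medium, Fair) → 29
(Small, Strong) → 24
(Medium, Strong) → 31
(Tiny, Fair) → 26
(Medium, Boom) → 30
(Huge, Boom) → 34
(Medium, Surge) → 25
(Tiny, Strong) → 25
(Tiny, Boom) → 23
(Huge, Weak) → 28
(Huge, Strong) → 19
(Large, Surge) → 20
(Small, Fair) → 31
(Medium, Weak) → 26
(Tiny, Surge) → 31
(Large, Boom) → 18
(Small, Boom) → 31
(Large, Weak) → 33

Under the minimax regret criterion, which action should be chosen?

Medium

Column bests: Weak=33, Fair=31, Strong=31, Boom=34, Surge=31.
Tiny regrets: 15, 5, 6, 11, 0 → max 15
Small regrets: 12, 0, 7, 3, 9 → max 12
Medium regrets: 7, 2, 0, 4, 6 → max 7
Large regrets: 0, 7, 13, 16, 11 → max 16
Huge regrets: 5, 10, 12, 0, 1 → max 12
Smallest max regret = 7 → Medium.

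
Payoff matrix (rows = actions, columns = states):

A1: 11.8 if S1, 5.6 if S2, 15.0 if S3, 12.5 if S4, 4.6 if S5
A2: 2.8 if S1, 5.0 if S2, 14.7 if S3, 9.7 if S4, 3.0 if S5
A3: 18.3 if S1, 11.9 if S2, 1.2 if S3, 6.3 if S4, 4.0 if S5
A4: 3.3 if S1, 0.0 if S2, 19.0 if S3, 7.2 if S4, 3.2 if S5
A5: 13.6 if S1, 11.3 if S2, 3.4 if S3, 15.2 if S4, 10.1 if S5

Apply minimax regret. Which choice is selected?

A1

Column bests: S1=18.3, S2=11.9, S3=19.0, S4=15.2, S5=10.1.
A1 regrets: 6.5, 6.3, 4.0, 2.7, 5.5 → max 6.5
A2 regrets: 15.5, 6.9, 4.3, 5.5, 7.1 → max 15.5
A3 regrets: 0.0, 0.0, 17.8, 8.9, 6.1 → max 17.8
A4 regrets: 15.0, 11.9, 0.0, 8.0, 6.9 → max 15.0
A5 regrets: 4.7, 0.6, 15.6, 0.0, 0.0 → max 15.6
Smallest max regret = 6.5 → A1.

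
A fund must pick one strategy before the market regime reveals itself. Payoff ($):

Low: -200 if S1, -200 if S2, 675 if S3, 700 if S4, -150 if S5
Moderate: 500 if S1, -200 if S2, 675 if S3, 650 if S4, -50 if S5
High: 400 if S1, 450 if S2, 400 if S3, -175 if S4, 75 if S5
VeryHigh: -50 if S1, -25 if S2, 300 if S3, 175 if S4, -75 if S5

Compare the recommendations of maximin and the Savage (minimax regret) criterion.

Row minima: Low=-200, Moderate=-200, High=-175, VeryHigh=-75
Best worst-case = -75 → VeryHigh.
Column bests: S1=500, S2=450, S3=675, S4=700, S5=75.
Low regrets: 700, 650, 0, 0, 225 → max 700
Moderate regrets: 0, 650, 0, 50, 125 → max 650
High regrets: 100, 0, 275, 875, 0 → max 875
VeryHigh regrets: 550, 475, 375, 525, 150 → max 550
Smallest max regret = 550 → VeryHigh.

maximin → VeryHigh; minimax regret → VeryHigh (agree)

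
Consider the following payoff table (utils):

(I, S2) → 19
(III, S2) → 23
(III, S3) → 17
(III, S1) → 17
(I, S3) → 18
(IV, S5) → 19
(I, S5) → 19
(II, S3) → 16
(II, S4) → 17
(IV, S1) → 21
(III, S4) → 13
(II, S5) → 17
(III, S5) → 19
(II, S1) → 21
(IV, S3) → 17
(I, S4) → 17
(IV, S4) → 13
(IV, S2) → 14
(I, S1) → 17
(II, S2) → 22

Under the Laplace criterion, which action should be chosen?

II

Row averages: I=18, II=18.6, III=17.8, IV=16.8
Highest average = 18.6 → II.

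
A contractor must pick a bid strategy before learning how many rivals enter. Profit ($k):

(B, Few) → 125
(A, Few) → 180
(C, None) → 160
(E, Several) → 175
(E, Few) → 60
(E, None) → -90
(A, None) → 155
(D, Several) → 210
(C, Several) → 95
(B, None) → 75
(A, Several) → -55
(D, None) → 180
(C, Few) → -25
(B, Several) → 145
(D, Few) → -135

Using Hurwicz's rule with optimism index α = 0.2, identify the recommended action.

A: 0.2·180 + 0.8·(-55) = -8
B: 0.2·145 + 0.8·75 = 89
C: 0.2·160 + 0.8·(-25) = 12
D: 0.2·210 + 0.8·(-135) = -66
E: 0.2·175 + 0.8·(-90) = -37
Highest Hurwicz score = 89 → B.

B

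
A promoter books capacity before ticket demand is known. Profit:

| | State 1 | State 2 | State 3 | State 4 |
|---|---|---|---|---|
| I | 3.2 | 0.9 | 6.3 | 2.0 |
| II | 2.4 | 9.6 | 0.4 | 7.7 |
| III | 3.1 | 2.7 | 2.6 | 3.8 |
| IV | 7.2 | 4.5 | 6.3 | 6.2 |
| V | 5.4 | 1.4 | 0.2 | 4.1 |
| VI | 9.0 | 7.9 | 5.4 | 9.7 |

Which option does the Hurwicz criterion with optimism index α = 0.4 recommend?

VI

I: 0.4·6.3 + 0.6·0.9 = 3.06
II: 0.4·9.6 + 0.6·0.4 = 4.08
III: 0.4·3.8 + 0.6·2.6 = 3.08
IV: 0.4·7.2 + 0.6·4.5 = 5.58
V: 0.4·5.4 + 0.6·0.2 = 2.28
VI: 0.4·9.7 + 0.6·5.4 = 7.12
Highest Hurwicz score = 7.12 → VI.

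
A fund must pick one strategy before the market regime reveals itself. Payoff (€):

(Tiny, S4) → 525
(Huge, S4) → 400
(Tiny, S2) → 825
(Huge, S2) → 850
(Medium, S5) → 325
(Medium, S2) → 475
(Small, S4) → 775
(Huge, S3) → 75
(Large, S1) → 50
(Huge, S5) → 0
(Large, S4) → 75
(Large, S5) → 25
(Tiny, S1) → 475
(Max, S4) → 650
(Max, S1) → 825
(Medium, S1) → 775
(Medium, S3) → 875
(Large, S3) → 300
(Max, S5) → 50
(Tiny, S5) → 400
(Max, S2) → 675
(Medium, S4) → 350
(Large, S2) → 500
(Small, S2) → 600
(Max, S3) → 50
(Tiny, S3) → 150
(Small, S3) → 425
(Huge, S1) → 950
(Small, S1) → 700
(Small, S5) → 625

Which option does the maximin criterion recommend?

Small

Row minima: Tiny=150, Small=425, Medium=325, Large=25, Huge=0, Max=50
Best worst-case = 425 → Small.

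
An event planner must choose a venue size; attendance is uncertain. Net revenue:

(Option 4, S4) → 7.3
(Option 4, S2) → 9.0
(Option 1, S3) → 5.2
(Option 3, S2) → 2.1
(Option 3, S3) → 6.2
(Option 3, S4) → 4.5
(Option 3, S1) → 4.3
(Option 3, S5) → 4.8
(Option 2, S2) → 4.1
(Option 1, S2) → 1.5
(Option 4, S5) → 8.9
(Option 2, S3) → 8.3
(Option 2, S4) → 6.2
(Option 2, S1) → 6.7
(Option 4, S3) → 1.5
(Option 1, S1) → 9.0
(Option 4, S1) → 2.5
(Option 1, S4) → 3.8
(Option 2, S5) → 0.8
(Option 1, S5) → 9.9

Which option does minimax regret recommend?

Option 4

Column bests: S1=9.0, S2=9.0, S3=8.3, S4=7.3, S5=9.9.
Option 1 regrets: 0.0, 7.5, 3.1, 3.5, 0.0 → max 7.5
Option 2 regrets: 2.3, 4.9, 0.0, 1.1, 9.1 → max 9.1
Option 3 regrets: 4.7, 6.9, 2.1, 2.8, 5.1 → max 6.9
Option 4 regrets: 6.5, 0.0, 6.8, 0.0, 1.0 → max 6.8
Smallest max regret = 6.8 → Option 4.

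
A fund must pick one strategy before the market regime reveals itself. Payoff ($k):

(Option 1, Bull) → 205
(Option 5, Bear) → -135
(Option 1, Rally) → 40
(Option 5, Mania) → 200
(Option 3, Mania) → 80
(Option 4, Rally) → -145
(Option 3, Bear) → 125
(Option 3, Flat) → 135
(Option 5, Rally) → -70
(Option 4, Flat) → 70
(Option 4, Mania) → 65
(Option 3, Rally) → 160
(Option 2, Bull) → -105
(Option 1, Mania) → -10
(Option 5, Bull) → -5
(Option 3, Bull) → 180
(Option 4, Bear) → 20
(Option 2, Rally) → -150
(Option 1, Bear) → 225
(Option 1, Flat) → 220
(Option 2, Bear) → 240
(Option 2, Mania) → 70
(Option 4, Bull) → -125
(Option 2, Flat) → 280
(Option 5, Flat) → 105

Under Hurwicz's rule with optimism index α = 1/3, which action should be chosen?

Option 3

Option 1: 1/3·225 + 2/3·(-10) = 205/3
Option 2: 1/3·280 + 2/3·(-150) = -20/3
Option 3: 1/3·180 + 2/3·80 = 340/3
Option 4: 1/3·70 + 2/3·(-145) = -220/3
Option 5: 1/3·200 + 2/3·(-135) = -70/3
Highest Hurwicz score = 340/3 → Option 3.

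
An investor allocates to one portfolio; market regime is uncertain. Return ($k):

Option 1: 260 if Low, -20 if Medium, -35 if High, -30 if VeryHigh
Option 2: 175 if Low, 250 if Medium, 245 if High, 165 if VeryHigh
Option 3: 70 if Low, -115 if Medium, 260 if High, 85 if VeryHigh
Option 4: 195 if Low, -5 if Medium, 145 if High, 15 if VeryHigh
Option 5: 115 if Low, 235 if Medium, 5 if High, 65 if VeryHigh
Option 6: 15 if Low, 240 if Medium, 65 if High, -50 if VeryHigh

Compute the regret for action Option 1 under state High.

Best payoff under High is 260.
Regret = 260 − (-35) = 295.

295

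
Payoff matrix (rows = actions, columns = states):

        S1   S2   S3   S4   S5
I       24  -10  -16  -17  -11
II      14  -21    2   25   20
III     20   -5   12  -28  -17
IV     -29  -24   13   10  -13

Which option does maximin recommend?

Row minima: I=-17, II=-21, III=-28, IV=-29
Best worst-case = -17 → I.

I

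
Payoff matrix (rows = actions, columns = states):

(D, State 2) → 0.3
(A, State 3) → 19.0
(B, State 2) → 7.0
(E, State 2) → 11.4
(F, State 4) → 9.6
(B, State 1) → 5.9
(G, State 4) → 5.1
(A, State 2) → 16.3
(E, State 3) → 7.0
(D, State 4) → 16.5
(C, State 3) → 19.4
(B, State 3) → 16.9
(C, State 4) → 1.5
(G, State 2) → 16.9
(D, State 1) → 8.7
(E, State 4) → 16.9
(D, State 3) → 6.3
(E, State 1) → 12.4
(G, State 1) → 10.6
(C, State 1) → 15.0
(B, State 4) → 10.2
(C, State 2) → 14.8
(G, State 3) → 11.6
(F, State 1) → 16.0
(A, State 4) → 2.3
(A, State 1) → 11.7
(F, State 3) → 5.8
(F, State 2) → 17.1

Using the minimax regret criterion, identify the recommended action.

Column bests: State 1=16.0, State 2=17.1, State 3=19.4, State 4=16.9.
A regrets: 4.3, 0.8, 0.4, 14.6 → max 14.6
B regrets: 10.1, 10.1, 2.5, 6.7 → max 10.1
C regrets: 1.0, 2.3, 0.0, 15.4 → max 15.4
D regrets: 7.3, 16.8, 13.1, 0.4 → max 16.8
E regrets: 3.6, 5.7, 12.4, 0.0 → max 12.4
F regrets: 0.0, 0.0, 13.6, 7.3 → max 13.6
G regrets: 5.4, 0.2, 7.8, 11.8 → max 11.8
Smallest max regret = 10.1 → B.

B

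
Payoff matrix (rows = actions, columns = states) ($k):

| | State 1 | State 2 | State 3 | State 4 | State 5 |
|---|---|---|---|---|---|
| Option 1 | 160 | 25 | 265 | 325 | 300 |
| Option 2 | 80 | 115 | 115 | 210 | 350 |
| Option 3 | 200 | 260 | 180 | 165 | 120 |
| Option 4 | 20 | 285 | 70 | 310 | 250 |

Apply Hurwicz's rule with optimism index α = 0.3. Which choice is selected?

Option 3

Option 1: 0.3·325 + 0.7·25 = 115
Option 2: 0.3·350 + 0.7·80 = 161
Option 3: 0.3·260 + 0.7·120 = 162
Option 4: 0.3·310 + 0.7·20 = 107
Highest Hurwicz score = 162 → Option 3.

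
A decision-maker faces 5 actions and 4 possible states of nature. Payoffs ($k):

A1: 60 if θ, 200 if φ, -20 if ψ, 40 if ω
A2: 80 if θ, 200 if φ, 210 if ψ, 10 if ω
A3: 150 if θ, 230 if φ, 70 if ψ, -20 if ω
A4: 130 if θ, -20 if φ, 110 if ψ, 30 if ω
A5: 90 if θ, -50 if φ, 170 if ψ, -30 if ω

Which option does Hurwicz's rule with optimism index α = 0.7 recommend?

A3

A1: 0.7·200 + 0.3·(-20) = 134
A2: 0.7·210 + 0.3·10 = 150
A3: 0.7·230 + 0.3·(-20) = 155
A4: 0.7·130 + 0.3·(-20) = 85
A5: 0.7·170 + 0.3·(-50) = 104
Highest Hurwicz score = 155 → A3.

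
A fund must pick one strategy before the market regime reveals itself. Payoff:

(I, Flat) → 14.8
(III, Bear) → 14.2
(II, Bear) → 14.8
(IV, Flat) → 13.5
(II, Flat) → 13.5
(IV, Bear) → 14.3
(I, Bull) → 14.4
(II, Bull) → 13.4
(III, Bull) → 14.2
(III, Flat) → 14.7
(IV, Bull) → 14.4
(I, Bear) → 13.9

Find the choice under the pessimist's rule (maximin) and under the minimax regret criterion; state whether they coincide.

Row minima: I=13.9, II=13.4, III=14.2, IV=13.5
Best worst-case = 14.2 → III.
Column bests: Bear=14.8, Flat=14.8, Bull=14.4.
I regrets: 0.9, 0.0, 0.0 → max 0.9
II regrets: 0.0, 1.3, 1.0 → max 1.3
III regrets: 0.6, 0.1, 0.2 → max 0.6
IV regrets: 0.5, 1.3, 0.0 → max 1.3
Smallest max regret = 0.6 → III.

maximin → III; minimax regret → III (agree)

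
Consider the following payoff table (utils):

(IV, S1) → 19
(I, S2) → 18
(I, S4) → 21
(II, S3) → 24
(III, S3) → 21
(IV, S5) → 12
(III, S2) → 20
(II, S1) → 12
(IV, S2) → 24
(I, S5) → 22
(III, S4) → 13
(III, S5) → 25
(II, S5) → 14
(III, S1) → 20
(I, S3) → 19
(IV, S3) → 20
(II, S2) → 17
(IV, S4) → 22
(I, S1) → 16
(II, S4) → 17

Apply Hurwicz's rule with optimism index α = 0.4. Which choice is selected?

I: 0.4·22 + 0.6·16 = 18.4
II: 0.4·24 + 0.6·12 = 16.8
III: 0.4·25 + 0.6·13 = 17.8
IV: 0.4·24 + 0.6·12 = 16.8
Highest Hurwicz score = 18.4 → I.

I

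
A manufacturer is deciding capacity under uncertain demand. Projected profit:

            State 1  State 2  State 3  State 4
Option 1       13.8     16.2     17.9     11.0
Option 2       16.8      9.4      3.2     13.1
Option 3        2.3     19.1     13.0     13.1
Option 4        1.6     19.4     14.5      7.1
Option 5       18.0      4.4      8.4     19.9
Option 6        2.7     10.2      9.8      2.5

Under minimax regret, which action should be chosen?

Column bests: State 1=18.0, State 2=19.4, State 3=17.9, State 4=19.9.
Option 1 regrets: 4.2, 3.2, 0.0, 8.9 → max 8.9
Option 2 regrets: 1.2, 10.0, 14.7, 6.8 → max 14.7
Option 3 regrets: 15.7, 0.3, 4.9, 6.8 → max 15.7
Option 4 regrets: 16.4, 0.0, 3.4, 12.8 → max 16.4
Option 5 regrets: 0.0, 15.0, 9.5, 0.0 → max 15.0
Option 6 regrets: 15.3, 9.2, 8.1, 17.4 → max 17.4
Smallest max regret = 8.9 → Option 1.

Option 1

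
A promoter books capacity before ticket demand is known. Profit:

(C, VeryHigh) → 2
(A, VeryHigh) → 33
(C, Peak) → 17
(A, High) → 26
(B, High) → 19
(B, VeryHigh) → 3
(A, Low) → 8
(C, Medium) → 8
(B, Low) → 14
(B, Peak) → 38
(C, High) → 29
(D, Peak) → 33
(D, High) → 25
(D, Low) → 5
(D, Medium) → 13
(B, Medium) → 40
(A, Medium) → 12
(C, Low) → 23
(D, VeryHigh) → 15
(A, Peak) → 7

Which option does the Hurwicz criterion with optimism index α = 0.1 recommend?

A: 0.1·33 + 0.9·7 = 9.6
B: 0.1·40 + 0.9·3 = 6.7
C: 0.1·29 + 0.9·2 = 4.7
D: 0.1·33 + 0.9·5 = 7.8
Highest Hurwicz score = 9.6 → A.

A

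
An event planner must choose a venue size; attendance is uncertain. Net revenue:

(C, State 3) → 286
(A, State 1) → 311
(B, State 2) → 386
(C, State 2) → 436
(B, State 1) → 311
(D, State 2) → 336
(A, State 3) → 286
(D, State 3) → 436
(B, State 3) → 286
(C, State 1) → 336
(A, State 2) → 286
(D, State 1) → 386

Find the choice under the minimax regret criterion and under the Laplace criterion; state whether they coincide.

minimax regret → D; laplace → D (agree)

Column bests: State 1=386, State 2=436, State 3=436.
A regrets: 75, 150, 150 → max 150
B regrets: 75, 50, 150 → max 150
C regrets: 50, 0, 150 → max 150
D regrets: 0, 100, 0 → max 100
Smallest max regret = 100 → D.
Row averages: A=883/3, B=983/3, C=1058/3, D=386
Highest average = 386 → D.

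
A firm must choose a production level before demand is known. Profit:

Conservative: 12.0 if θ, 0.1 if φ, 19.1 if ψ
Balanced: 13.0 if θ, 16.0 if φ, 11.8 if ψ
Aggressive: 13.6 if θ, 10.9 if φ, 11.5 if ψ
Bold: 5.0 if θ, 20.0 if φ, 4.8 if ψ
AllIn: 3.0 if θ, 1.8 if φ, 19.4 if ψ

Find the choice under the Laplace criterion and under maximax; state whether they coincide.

Row averages: Conservative=10.4, Balanced=13.6, Aggressive=12, Bold=149/15, AllIn=121/15
Highest average = 13.6 → Balanced.
Row maxima: Conservative=19.1, Balanced=16.0, Aggressive=13.6, Bold=20.0, AllIn=19.4
Best best-case = 20.0 → Bold.

laplace → Balanced; maximax → Bold (disagree)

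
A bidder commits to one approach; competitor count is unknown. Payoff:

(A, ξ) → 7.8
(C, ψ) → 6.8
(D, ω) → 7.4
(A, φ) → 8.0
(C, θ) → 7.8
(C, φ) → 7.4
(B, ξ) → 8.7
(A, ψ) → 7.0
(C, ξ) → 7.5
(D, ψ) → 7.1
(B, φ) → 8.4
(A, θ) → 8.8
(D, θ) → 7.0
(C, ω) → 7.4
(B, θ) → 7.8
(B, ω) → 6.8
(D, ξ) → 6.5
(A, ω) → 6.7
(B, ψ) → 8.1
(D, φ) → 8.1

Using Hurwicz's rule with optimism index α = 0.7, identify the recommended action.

A

A: 0.7·8.8 + 0.3·6.7 = 8.17
B: 0.7·8.7 + 0.3·6.8 = 8.13
C: 0.7·7.8 + 0.3·6.8 = 7.5
D: 0.7·8.1 + 0.3·6.5 = 7.62
Highest Hurwicz score = 8.17 → A.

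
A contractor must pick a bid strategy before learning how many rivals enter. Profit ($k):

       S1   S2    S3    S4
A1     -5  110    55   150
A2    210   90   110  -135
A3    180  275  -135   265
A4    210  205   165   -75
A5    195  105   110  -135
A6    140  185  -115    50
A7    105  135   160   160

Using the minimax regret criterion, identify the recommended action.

Column bests: S1=210, S2=275, S3=165, S4=265.
A1 regrets: 215, 165, 110, 115 → max 215
A2 regrets: 0, 185, 55, 400 → max 400
A3 regrets: 30, 0, 300, 0 → max 300
A4 regrets: 0, 70, 0, 340 → max 340
A5 regrets: 15, 170, 55, 400 → max 400
A6 regrets: 70, 90, 280, 215 → max 280
A7 regrets: 105, 140, 5, 105 → max 140
Smallest max regret = 140 → A7.

A7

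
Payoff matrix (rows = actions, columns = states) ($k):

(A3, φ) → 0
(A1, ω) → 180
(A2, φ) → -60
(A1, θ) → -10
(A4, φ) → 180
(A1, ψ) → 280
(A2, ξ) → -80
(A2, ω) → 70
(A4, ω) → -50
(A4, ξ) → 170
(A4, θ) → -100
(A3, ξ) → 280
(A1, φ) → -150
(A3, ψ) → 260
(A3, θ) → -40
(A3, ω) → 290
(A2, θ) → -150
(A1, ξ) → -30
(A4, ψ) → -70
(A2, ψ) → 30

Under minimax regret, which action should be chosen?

A3

Column bests: θ=-10, φ=180, ψ=280, ω=290, ξ=280.
A1 regrets: 0, 330, 0, 110, 310 → max 330
A2 regrets: 140, 240, 250, 220, 360 → max 360
A3 regrets: 30, 180, 20, 0, 0 → max 180
A4 regrets: 90, 0, 350, 340, 110 → max 350
Smallest max regret = 180 → A3.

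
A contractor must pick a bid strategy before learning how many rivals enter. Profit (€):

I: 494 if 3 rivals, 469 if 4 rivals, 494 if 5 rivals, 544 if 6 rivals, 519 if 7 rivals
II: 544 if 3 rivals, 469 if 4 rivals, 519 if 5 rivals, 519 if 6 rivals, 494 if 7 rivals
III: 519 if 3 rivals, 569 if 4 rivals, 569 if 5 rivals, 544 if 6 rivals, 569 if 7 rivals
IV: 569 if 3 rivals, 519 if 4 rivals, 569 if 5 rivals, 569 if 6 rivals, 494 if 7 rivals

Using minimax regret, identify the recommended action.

Column bests: 3 rivals=569, 4 rivals=569, 5 rivals=569, 6 rivals=569, 7 rivals=569.
I regrets: 75, 100, 75, 25, 50 → max 100
II regrets: 25, 100, 50, 50, 75 → max 100
III regrets: 50, 0, 0, 25, 0 → max 50
IV regrets: 0, 50, 0, 0, 75 → max 75
Smallest max regret = 50 → III.

III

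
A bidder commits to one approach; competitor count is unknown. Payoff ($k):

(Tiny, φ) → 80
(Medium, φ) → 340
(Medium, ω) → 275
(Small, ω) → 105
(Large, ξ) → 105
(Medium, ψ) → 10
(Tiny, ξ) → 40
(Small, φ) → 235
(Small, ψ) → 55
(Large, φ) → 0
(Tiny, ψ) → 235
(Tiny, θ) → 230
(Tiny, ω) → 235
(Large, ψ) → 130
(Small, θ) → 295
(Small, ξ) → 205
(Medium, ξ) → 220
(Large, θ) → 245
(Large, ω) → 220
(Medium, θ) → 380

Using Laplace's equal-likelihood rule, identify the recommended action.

Row averages: Tiny=164, Small=179, Medium=245, Large=140
Highest average = 245 → Medium.

Medium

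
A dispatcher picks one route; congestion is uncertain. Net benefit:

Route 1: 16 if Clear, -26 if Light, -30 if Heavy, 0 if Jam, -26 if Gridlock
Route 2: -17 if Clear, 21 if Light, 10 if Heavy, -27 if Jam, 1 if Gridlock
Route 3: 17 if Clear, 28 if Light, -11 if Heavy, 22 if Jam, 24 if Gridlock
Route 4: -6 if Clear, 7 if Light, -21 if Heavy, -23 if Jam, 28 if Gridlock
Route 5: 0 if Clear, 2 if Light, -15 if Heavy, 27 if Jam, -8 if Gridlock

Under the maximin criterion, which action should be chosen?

Row minima: Route 1=-30, Route 2=-27, Route 3=-11, Route 4=-23, Route 5=-15
Best worst-case = -11 → Route 3.

Route 3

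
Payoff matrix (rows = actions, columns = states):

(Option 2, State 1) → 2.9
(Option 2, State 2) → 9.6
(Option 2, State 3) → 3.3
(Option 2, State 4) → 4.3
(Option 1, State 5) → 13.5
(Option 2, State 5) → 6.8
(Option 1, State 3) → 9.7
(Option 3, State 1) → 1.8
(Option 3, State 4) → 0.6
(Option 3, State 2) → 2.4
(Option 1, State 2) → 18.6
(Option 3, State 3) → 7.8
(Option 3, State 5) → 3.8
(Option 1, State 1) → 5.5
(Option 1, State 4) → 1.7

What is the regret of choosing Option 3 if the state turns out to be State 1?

3.7

Best payoff under State 1 is 5.5.
Regret = 5.5 − 1.8 = 3.7.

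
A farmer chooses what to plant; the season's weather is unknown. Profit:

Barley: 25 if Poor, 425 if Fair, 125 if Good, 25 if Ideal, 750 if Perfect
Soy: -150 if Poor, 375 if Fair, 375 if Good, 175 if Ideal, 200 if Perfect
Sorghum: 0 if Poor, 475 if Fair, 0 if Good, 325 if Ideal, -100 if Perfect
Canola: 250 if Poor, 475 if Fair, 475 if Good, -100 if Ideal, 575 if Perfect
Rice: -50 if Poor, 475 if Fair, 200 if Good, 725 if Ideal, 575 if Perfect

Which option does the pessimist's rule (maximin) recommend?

Barley

Row minima: Barley=25, Soy=-150, Sorghum=-100, Canola=-100, Rice=-50
Best worst-case = 25 → Barley.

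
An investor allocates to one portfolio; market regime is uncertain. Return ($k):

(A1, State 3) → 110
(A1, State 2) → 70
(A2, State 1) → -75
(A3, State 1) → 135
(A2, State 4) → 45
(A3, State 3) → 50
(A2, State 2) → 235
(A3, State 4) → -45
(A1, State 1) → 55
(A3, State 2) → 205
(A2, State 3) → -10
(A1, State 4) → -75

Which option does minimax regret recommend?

Column bests: State 1=135, State 2=235, State 3=110, State 4=45.
A1 regrets: 80, 165, 0, 120 → max 165
A2 regrets: 210, 0, 120, 0 → max 210
A3 regrets: 0, 30, 60, 90 → max 90
Smallest max regret = 90 → A3.

A3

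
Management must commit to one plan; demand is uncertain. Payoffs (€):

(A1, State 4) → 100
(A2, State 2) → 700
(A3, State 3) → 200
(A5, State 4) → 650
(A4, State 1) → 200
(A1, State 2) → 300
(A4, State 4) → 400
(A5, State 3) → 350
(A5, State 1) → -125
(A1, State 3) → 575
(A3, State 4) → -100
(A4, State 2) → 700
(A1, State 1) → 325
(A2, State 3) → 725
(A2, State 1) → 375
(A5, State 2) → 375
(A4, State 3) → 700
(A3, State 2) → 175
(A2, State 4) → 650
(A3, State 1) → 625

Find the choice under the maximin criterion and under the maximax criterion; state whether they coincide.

Row minima: A1=100, A2=375, A3=-100, A4=200, A5=-125
Best worst-case = 375 → A2.
Row maxima: A1=575, A2=725, A3=625, A4=700, A5=650
Best best-case = 725 → A2.

maximin → A2; maximax → A2 (agree)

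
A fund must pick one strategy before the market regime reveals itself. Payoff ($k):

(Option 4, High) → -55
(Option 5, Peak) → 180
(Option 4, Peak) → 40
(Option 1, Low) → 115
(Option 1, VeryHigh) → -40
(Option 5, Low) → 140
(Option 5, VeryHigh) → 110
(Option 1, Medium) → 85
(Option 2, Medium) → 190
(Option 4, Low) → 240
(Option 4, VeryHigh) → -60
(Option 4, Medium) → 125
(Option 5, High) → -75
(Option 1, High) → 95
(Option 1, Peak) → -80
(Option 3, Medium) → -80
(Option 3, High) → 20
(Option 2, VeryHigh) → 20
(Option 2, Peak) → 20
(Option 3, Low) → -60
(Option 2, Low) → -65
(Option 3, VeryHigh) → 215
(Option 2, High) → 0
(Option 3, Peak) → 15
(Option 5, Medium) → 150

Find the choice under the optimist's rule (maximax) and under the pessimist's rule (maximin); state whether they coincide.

maximax → Option 4; maximin → Option 4 (agree)

Row maxima: Option 1=115, Option 2=190, Option 3=215, Option 4=240, Option 5=180
Best best-case = 240 → Option 4.
Row minima: Option 1=-80, Option 2=-65, Option 3=-80, Option 4=-60, Option 5=-75
Best worst-case = -60 → Option 4.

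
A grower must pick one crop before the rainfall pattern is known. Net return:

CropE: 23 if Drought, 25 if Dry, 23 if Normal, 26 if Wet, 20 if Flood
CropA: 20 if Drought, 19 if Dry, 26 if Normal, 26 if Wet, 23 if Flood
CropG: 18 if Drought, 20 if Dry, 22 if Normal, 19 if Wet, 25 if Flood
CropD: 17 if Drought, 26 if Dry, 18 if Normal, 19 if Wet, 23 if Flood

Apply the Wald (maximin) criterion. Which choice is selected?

Row minima: CropE=20, CropA=19, CropG=18, CropD=17
Best worst-case = 20 → CropE.

CropE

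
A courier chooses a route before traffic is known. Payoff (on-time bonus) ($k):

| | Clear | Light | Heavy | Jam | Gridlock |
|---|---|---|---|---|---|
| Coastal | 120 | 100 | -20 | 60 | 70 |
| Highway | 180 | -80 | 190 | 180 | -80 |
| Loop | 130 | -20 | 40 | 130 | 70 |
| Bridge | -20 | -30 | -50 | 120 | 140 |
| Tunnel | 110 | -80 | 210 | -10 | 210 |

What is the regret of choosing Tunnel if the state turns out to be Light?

Best payoff under Light is 100.
Regret = 100 − (-80) = 180.

180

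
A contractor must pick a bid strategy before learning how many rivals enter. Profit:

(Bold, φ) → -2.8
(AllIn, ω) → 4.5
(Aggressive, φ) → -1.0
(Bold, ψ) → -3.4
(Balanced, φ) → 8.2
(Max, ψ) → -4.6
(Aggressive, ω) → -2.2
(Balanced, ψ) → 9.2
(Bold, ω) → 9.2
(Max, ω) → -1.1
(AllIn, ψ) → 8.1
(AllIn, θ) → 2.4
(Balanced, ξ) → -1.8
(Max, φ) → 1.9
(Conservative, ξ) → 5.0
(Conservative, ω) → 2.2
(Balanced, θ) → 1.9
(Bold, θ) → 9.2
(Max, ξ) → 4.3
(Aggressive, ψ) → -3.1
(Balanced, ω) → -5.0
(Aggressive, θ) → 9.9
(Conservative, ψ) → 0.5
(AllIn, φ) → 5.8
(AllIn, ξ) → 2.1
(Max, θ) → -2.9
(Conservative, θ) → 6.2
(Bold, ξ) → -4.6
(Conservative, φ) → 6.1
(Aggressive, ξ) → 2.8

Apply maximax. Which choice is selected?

Row maxima: Conservative=6.2, Balanced=9.2, Aggressive=9.9, Bold=9.2, AllIn=8.1, Max=4.3
Best best-case = 9.9 → Aggressive.

Aggressive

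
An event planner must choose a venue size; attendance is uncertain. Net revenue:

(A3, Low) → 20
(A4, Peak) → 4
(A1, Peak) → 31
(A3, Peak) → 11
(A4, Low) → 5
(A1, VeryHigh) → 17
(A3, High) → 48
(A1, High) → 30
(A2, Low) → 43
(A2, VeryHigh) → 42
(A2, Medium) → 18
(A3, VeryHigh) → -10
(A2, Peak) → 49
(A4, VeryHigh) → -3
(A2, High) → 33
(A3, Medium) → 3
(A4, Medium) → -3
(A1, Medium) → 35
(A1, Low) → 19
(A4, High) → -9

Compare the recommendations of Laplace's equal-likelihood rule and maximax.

laplace → A2; maximax → A2 (agree)

Row averages: A1=26.4, A2=37, A3=14.4, A4=-1.2
Highest average = 37 → A2.
Row maxima: A1=35, A2=49, A3=48, A4=5
Best best-case = 49 → A2.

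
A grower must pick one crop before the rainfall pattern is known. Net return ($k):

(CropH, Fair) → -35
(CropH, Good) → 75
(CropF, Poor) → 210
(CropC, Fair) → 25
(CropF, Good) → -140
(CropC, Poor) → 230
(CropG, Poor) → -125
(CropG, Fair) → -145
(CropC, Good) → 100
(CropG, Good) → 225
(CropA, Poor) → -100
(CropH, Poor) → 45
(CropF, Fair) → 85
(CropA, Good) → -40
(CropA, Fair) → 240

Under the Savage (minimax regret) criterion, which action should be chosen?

CropC

Column bests: Poor=230, Fair=240, Good=225.
CropC regrets: 0, 215, 125 → max 215
CropA regrets: 330, 0, 265 → max 330
CropH regrets: 185, 275, 150 → max 275
CropF regrets: 20, 155, 365 → max 365
CropG regrets: 355, 385, 0 → max 385
Smallest max regret = 215 → CropC.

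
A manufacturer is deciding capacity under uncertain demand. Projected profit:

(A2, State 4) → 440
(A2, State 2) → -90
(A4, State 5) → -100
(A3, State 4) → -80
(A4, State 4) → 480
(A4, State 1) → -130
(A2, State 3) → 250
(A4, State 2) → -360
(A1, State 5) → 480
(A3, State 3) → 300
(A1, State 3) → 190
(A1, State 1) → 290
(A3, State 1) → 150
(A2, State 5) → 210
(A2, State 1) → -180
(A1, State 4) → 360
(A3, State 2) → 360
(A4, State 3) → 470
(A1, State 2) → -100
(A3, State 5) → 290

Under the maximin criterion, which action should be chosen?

A3

Row minima: A1=-100, A2=-180, A3=-80, A4=-360
Best worst-case = -80 → A3.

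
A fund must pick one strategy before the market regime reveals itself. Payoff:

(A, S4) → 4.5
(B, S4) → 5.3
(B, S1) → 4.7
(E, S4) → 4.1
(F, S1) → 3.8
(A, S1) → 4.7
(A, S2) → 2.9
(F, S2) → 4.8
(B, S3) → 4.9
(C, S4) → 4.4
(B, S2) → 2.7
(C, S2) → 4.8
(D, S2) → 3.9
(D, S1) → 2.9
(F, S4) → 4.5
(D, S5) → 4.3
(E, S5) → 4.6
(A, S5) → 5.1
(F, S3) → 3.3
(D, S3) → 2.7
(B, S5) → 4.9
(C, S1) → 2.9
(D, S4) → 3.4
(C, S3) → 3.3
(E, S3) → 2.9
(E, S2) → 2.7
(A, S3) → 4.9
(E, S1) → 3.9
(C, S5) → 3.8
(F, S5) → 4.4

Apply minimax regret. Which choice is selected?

Column bests: S1=4.7, S2=4.8, S3=4.9, S4=5.3, S5=5.1.
A regrets: 0.0, 1.9, 0.0, 0.8, 0.0 → max 1.9
B regrets: 0.0, 2.1, 0.0, 0.0, 0.2 → max 2.1
C regrets: 1.8, 0.0, 1.6, 0.9, 1.3 → max 1.8
D regrets: 1.8, 0.9, 2.2, 1.9, 0.8 → max 2.2
E regrets: 0.8, 2.1, 2.0, 1.2, 0.5 → max 2.1
F regrets: 0.9, 0.0, 1.6, 0.8, 0.7 → max 1.6
Smallest max regret = 1.6 → F.

F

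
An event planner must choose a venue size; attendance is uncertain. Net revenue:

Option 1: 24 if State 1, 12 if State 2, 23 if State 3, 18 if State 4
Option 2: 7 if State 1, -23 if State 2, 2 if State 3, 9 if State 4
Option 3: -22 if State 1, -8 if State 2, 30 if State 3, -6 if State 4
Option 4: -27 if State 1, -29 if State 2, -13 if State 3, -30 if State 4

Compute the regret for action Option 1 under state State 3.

Best payoff under State 3 is 30.
Regret = 30 − 23 = 7.

7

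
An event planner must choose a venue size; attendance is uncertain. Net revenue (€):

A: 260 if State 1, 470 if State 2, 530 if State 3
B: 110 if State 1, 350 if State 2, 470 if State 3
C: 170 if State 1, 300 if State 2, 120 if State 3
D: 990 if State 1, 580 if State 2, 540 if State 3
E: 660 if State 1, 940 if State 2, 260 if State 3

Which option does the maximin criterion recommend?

D

Row minima: A=260, B=110, C=120, D=540, E=260
Best worst-case = 540 → D.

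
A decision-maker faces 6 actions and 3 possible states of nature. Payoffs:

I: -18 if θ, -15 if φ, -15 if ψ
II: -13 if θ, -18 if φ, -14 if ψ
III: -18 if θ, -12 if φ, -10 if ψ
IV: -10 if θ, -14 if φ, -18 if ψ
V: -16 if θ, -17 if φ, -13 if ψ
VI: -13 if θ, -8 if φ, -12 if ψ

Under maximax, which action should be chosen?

Row maxima: I=-15, II=-13, III=-10, IV=-10, V=-13, VI=-8
Best best-case = -8 → VI.

VI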